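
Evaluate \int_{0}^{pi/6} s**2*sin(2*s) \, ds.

Integrate by parts twice (u = s^2, dv = sin(2*s) ds).
An antiderivative is F(s) = -s**2*cos(2*s)/2 + s*sin(2*s)/2 + cos(2*s)/4.
Then F(pi/6) - F(0) = (-pi**2/144 + 1/8 + sqrt(3)*pi/24) - (1/4) = -1/8 - pi**2/144 + sqrt(3)*pi/24.

-1/8 - pi**2/144 + sqrt(3)*pi/24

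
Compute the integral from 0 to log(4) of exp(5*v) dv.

Let u = exp(v), so du = exp(v) dv. When v = 0, u = 1; when v = log(4), u = 4.
The integral becomes ∫ u**4 du from 1 to 4, with antiderivative u**5/5.
Back in v: F(v) = exp(5*v)/5.
Then F(log(4)) - F(0) = (1024/5) - (1/5) = 1023/5.

1023/5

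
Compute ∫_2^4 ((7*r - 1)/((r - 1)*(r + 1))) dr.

-log(3) + 4*log(5)

Factor the denominator: r**2 - 1 = (r + 1)(r - 1).
Partial fractions: (7*r - 1)/((r - 1)*(r + 1)) = 4/(r + 1) + 3/(r - 1).
An antiderivative is F(r) = 3*log(r - 1) + 4*log(r + 1).
Then F(4) - F(2) = (3*log(3) + 4*log(5)) - (log(81)) = -log(3) + 4*log(5).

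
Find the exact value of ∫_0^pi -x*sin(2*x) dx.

Integrate by parts once (u = x, dv = -sin(2*x) dx).
An antiderivative is F(x) = x*cos(2*x)/2 - sin(2*x)/4.
Then F(pi) - F(0) = (pi/2) - (0) = pi/2.

pi/2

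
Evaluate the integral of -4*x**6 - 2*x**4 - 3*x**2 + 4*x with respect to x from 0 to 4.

By the power rule, an antiderivative is F(x) = -4*x**7/7 - 2*x**5/5 - x**3 + 2*x**2.
Then F(4) - F(0) = (-343136/35) - (0) = -343136/35.

-343136/35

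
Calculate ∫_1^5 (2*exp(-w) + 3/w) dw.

An antiderivative is F(w) = 3*log(w) - 2*exp(-w).
Then F(5) - F(1) = (-2*exp(-5) + 3*log(5)) - (-2*exp(-1)) = -2*exp(-5) + 2*exp(-1) + 3*log(5).

-2*exp(-5) + 2*exp(-1) + 3*log(5)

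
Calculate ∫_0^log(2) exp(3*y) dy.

7/3

Let u = exp(y), so du = exp(y) dy. When y = 0, u = 1; when y = log(2), u = 2.
The integral becomes ∫ u**2 du from 1 to 2, with antiderivative u**3/3.
Back in y: F(y) = exp(3*y)/3.
Then F(log(2)) - F(0) = (8/3) - (1/3) = 7/3.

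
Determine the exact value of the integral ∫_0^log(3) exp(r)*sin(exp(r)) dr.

cos(1) - cos(3)

Let u = exp(r), so du = exp(r) dr. When r = 0, u = 1; when r = log(3), u = 3.
The integral becomes ∫ sin(u) du from 1 to 3, with antiderivative -cos(u).
Back in r: F(r) = -cos(exp(r)).
Then F(log(3)) - F(0) = (-cos(3)) - (-cos(1)) = cos(1) - cos(3).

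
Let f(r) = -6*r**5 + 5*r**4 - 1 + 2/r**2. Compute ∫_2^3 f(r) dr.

-1364/3

By the power rule, an antiderivative is F(r) = -r**6 + r**5 - r - 2/r.
Then F(3) - F(2) = (-1469/3) - (-35) = -1364/3.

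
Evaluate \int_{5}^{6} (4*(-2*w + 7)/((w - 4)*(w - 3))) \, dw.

-log(81)

Factor the denominator: w**2 - 7*w + 12 = (w - 3)(w - 4).
Partial fractions: 4*(-2*w + 7)/((w - 4)*(w - 3)) = -4/(w - 3) - 4/(w - 4).
An antiderivative is F(w) = -4*log(w - 4) - 4*log(w - 3).
Then F(6) - F(5) = (-4*log(3) - 4*log(2)) - (-log(16)) = -log(81).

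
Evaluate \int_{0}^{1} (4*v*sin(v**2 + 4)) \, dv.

2*cos(4) - 2*cos(5)

Let u = v**2 + 4, so du = 2*v dv. When v = 0, u = 4; when v = 1, u = 5.
The integral becomes 2·∫ sin(u) du from 4 to 5, with antiderivative -2*cos(u).
Back in v: F(v) = -2*cos(v**2 + 4).
Then F(1) - F(0) = (-2*cos(5)) - (-2*cos(4)) = 2*cos(4) - 2*cos(5).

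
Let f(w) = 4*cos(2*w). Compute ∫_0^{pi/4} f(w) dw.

2

An antiderivative is F(w) = 2*sin(2*w).
Then F(pi/4) - F(0) = (2) - (0) = 2.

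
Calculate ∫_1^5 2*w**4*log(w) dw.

-6248/25 + 1250*log(5)

Integrate by parts once (u = ln w, dv = 2*w**4 dw).
An antiderivative is F(w) = 2*w**5*(5*log(w) - 1)/25.
Then F(5) - F(1) = (-250 + 1250*log(5)) - (-2/25) = -6248/25 + 1250*log(5).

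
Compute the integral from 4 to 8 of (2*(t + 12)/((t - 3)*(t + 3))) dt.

-3*log(11) + 3*log(7) + 5*log(5)

Factor the denominator: t**2 - 9 = (t + 3)(t - 3).
Partial fractions: 2*(t + 12)/((t - 3)*(t + 3)) = -3/(t + 3) + 5/(t - 3).
An antiderivative is F(t) = 5*log(t - 3) - 3*log(t + 3).
Then F(8) - F(4) = (-3*log(11) + 5*log(5)) - (-3*log(7)) = -3*log(11) + 3*log(7) + 5*log(5).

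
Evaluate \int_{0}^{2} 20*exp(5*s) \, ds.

Let u = 5*s, so du = 5 ds. When s = 0, u = 0; when s = 2, u = 10.
The integral becomes 4·∫ exp(u) du from 0 to 10, with antiderivative 4*exp(u).
Back in s: F(s) = 4*exp(5*s).
Then F(2) - F(0) = (4*exp(10)) - (4) = -4 + 4*exp(10).

-4 + 4*exp(10)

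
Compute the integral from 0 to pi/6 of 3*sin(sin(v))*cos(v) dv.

Let u = sin(v), so du = cos(v) dv. When v = 0, u = 0; when v = pi/6, u = 1/2.
The integral becomes 3·∫ sin(u) du from 0 to 1/2, with antiderivative -3*cos(u).
Back in v: F(v) = -3*cos(sin(v)).
Then F(pi/6) - F(0) = (-3*cos(1/2)) - (-3) = 3 - 3*cos(1/2).

3 - 3*cos(1/2)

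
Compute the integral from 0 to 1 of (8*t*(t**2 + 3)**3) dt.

175

Let u = t**2 + 3, so du = 2*t dt. When t = 0, u = 3; when t = 1, u = 4.
The integral becomes 4·∫ u**3 du from 3 to 4, with antiderivative u**4.
Back in t: F(t) = (t**2 + 3)**4.
Then F(1) - F(0) = (256) - (81) = 175.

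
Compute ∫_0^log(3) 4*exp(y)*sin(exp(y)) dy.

Let u = exp(y), so du = exp(y) dy. When y = 0, u = 1; when y = log(3), u = 3.
The integral becomes 4·∫ sin(u) du from 1 to 3, with antiderivative -4*cos(u).
Back in y: F(y) = -4*cos(exp(y)).
Then F(log(3)) - F(0) = (-4*cos(3)) - (-4*cos(1)) = 4*cos(1) - 4*cos(3).

4*cos(1) - 4*cos(3)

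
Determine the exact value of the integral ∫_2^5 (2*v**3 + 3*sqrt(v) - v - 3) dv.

By the power rule, an antiderivative is F(v) = v**4/2 + 2*v**(3/2) - v**2/2 - 3*v.
Then F(5) - F(2) = (10*sqrt(5) + 285) - (4*sqrt(2)) = -4*sqrt(2) + 10*sqrt(5) + 285.

-4*sqrt(2) + 10*sqrt(5) + 285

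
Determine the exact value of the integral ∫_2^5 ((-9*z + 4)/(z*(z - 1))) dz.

-4*log(5) - 6*log(2)

Factor the denominator: z**2 - z = z(z - 1).
Partial fractions: (-9*z + 4)/(z*(z - 1)) = -4/z - 5/(z - 1).
An antiderivative is F(z) = -4*log(z) - 5*log(z - 1).
Then F(5) - F(2) = (-10*log(2) - 4*log(5)) - (-log(16)) = -4*log(5) - 6*log(2).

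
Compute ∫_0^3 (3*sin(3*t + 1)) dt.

cos(1) - cos(10)

Let u = 3*t + 1, so du = 3 dt. When t = 0, u = 1; when t = 3, u = 10.
The integral becomes ∫ sin(u) du from 1 to 10, with antiderivative -cos(u).
Back in t: F(t) = -cos(3*t + 1).
Then F(3) - F(0) = (-cos(10)) - (-cos(1)) = cos(1) - cos(10).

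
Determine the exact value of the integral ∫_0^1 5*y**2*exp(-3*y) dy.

Integrate by parts twice (u = y^2, dv = 5*exp(-3*y) dy).
An antiderivative is F(y) = (-45*y**2 - 30*y - 10)*exp(-3*y)/27.
Then F(1) - F(0) = (-85*exp(-3)/27) - (-10/27) = 10/27 - 85*exp(-3)/27.

10/27 - 85*exp(-3)/27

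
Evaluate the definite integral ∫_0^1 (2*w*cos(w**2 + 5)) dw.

Let u = w**2 + 5, so du = 2*w dw. When w = 0, u = 5; when w = 1, u = 6.
The integral becomes ∫ cos(u) du from 5 to 6, with antiderivative sin(u).
Back in w: F(w) = sin(w**2 + 5).
Then F(1) - F(0) = (sin(6)) - (sin(5)) = sin(6) - sin(5).

sin(6) - sin(5)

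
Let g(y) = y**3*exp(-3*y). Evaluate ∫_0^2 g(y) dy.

Integrate by parts 3 times (u = y^3, dv = exp(-3*y) dy).
An antiderivative is F(y) = (-9*y**3 - 9*y**2 - 6*y - 2)*exp(-3*y)/27.
Then F(2) - F(0) = (-122*exp(-6)/27) - (-2/27) = 2/27 - 122*exp(-6)/27.

2/27 - 122*exp(-6)/27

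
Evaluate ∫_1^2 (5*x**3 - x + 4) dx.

By the power rule, an antiderivative is F(x) = 5*x**4/4 - x**2/2 + 4*x.
Then F(2) - F(1) = (26) - (19/4) = 85/4.

85/4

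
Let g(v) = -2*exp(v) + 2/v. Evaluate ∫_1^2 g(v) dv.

-2*exp(2) + 2*log(2) + 2*exp(1)

An antiderivative is F(v) = -2*exp(v) + 2*log(v).
Then F(2) - F(1) = (-2*exp(2) + 2*log(2)) - (-2*exp(1)) = -2*exp(2) + 2*log(2) + 2*exp(1).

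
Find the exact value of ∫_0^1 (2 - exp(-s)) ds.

exp(-1) + 1

An antiderivative is F(s) = 2*s + exp(-s).
Then F(1) - F(0) = (exp(-1) + 2) - (1) = exp(-1) + 1.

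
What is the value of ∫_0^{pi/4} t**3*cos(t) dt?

Integrate by parts 3 times (u = t^3, dv = cos(t) dt).
An antiderivative is F(t) = t**3*sin(t) + 3*t**2*cos(t) - 6*t*sin(t) - 6*cos(t).
Then F(pi/4) - F(0) = (sqrt(2)*(-384 - 96*pi + pi**3 + 12*pi**2)/128) - (-6) = -3*sqrt(2) - 3*sqrt(2)*pi/4 + sqrt(2)*pi**3/128 + 3*sqrt(2)*pi**2/32 + 6.

-3*sqrt(2) - 3*sqrt(2)*pi/4 + sqrt(2)*pi**3/128 + 3*sqrt(2)*pi**2/32 + 6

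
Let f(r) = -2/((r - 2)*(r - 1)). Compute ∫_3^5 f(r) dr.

log(4/9)

Factor the denominator: r**2 - 3*r + 2 = (r - 1)(r - 2).
Partial fractions: -2/((r - 2)*(r - 1)) = 2/(r - 1) - 2/(r - 2).
An antiderivative is F(r) = -2*log(r - 2) + 2*log(r - 1).
Then F(5) - F(3) = (log(16/9)) - (log(4)) = log(4/9).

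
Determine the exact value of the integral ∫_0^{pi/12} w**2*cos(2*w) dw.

Integrate by parts twice (u = w^2, dv = cos(2*w) dw).
An antiderivative is F(w) = w**2*sin(2*w)/2 + w*cos(2*w)/2 - sin(2*w)/4.
Then F(pi/12) - F(0) = (-1/8 + pi**2/576 + sqrt(3)*pi/48) - (0) = -1/8 + pi**2/576 + sqrt(3)*pi/48.

-1/8 + pi**2/576 + sqrt(3)*pi/48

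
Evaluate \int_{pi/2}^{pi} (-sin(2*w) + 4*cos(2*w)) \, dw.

An antiderivative is F(w) = 2*sin(2*w) + cos(2*w)/2.
Then F(pi) - F(pi/2) = (1/2) - (-1/2) = 1.

1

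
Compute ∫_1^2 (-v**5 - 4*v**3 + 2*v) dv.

-45/2

By the power rule, an antiderivative is F(v) = -v**6/6 - v**4 + v**2.
Then F(2) - F(1) = (-68/3) - (-1/6) = -45/2.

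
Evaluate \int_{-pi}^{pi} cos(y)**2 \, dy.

Use the identity cos^2(y) = (1 + cos(2*y))/2.
An antiderivative is F(y) = y/2 + sin(2*y)/4.
Then F(pi) - F(-pi) = (pi/2) - (-pi/2) = pi.

pi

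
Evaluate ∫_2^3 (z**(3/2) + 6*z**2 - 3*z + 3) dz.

By the power rule, an antiderivative is F(z) = 2*z**(5/2)/5 + 2*z**3 - 3*z**2/2 + 3*z.
Then F(3) - F(2) = (18*sqrt(3)/5 + 99/2) - (8*sqrt(2)/5 + 16) = -8*sqrt(2)/5 + 18*sqrt(3)/5 + 67/2.

-8*sqrt(2)/5 + 18*sqrt(3)/5 + 67/2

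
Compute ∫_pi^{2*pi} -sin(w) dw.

An antiderivative is F(w) = cos(w).
Then F(2*pi) - F(pi) = (1) - (-1) = 2.

2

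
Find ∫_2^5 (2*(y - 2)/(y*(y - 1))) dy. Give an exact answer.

-8*log(2) + 4*log(5)

Factor the denominator: y**2 - y = y(y - 1).
Partial fractions: 2*(y - 2)/(y*(y - 1)) = 4/y - 2/(y - 1).
An antiderivative is F(y) = 4*log(y) - 2*log(y - 1).
Then F(5) - F(2) = (-4*log(2) + 4*log(5)) - (log(16)) = -8*log(2) + 4*log(5).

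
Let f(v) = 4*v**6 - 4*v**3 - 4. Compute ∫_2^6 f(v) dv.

1110160/7

By the power rule, an antiderivative is F(v) = 4*v**7/7 - v**4 - 4*v.
Then F(6) - F(2) = (1110504/7) - (344/7) = 1110160/7.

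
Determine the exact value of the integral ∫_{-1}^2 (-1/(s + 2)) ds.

An antiderivative is F(s) = -log(s + 2).
Then F(2) - F(-1) = (-log(4)) - (0) = -log(4).

-log(4)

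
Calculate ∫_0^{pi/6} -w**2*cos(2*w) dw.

-pi/24 - sqrt(3)*pi**2/144 + sqrt(3)/8

Integrate by parts twice (u = w^2, dv = -cos(2*w) dw).
An antiderivative is F(w) = -w**2*sin(2*w)/2 - w*cos(2*w)/2 + sin(2*w)/4.
Then F(pi/6) - F(0) = (-pi/24 - sqrt(3)*pi**2/144 + sqrt(3)/8) - (0) = -pi/24 - sqrt(3)*pi**2/144 + sqrt(3)/8.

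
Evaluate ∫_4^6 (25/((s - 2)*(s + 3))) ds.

Factor the denominator: s**2 + s - 6 = (s + 3)(s - 2).
Partial fractions: 25/((s - 2)*(s + 3)) = -5/(s + 3) + 5/(s - 2).
An antiderivative is F(s) = 5*log(s - 2) - 5*log(s + 3).
Then F(6) - F(4) = (-10*log(3) + 10*log(2)) - (-5*log(7) + 5*log(2)) = -10*log(3) + 5*log(2) + 5*log(7).

-10*log(3) + 5*log(2) + 5*log(7)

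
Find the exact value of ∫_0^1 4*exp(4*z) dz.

-1 + exp(4)

Let u = 4*z, so du = 4 dz. When z = 0, u = 0; when z = 1, u = 4.
The integral becomes ∫ exp(u) du from 0 to 4, with antiderivative exp(u).
Back in z: F(z) = exp(4*z).
Then F(1) - F(0) = (exp(4)) - (1) = -1 + exp(4).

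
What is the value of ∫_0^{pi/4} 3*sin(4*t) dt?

An antiderivative is F(t) = -3*cos(4*t)/4.
Then F(pi/4) - F(0) = (3/4) - (-3/4) = 3/2.

3/2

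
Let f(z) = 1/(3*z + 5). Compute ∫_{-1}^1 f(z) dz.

2*log(2)/3

An antiderivative is F(z) = log(3*z + 5)/3.
Then F(1) - F(-1) = (log(2)) - (log(2)/3) = 2*log(2)/3.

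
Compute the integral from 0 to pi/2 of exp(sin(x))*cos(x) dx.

Let u = sin(x), so du = cos(x) dx. When x = 0, u = 0; when x = pi/2, u = 1.
The integral becomes ∫ exp(u) du from 0 to 1, with antiderivative exp(u).
Back in x: F(x) = exp(sin(x)).
Then F(pi/2) - F(0) = (E) - (1) = -1 + E.

-1 + E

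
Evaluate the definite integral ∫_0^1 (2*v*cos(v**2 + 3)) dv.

Let u = v**2 + 3, so du = 2*v dv. When v = 0, u = 3; when v = 1, u = 4.
The integral becomes ∫ cos(u) du from 3 to 4, with antiderivative sin(u).
Back in v: F(v) = sin(v**2 + 3).
Then F(1) - F(0) = (sin(4)) - (sin(3)) = sin(4) - sin(3).

sin(4) - sin(3)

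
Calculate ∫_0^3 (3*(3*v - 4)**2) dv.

63

Let u = 3*v - 4, so du = 3 dv. When v = 0, u = -4; when v = 3, u = 5.
The integral becomes ∫ u**2 du from -4 to 5, with antiderivative u**3/3.
Back in v: F(v) = (3*v - 4)**3/3.
Then F(3) - F(0) = (125/3) - (-64/3) = 63.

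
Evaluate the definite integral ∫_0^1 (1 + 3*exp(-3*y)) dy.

2 - exp(-3)

An antiderivative is F(y) = y - exp(-3*y).
Then F(1) - F(0) = (1 - exp(-3)) - (-1) = 2 - exp(-3).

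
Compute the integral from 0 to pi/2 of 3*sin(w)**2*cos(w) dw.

Let u = sin(w), so du = cos(w) dw. When w = 0, u = 0; when w = pi/2, u = 1.
The integral becomes 3·∫ u**2 du from 0 to 1, with antiderivative u**3.
Back in w: F(w) = sin(w)**3.
Then F(pi/2) - F(0) = (1) - (0) = 1.

1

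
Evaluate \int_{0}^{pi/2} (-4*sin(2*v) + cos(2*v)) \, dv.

-4

An antiderivative is F(v) = sin(2*v)/2 + 2*cos(2*v).
Then F(pi/2) - F(0) = (-2) - (2) = -4.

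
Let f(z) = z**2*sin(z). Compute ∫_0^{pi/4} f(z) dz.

Integrate by parts twice (u = z^2, dv = sin(z) dz).
An antiderivative is F(z) = -z**2*cos(z) + 2*z*sin(z) + 2*cos(z).
Then F(pi/4) - F(0) = (sqrt(2)*(-pi**2 + 8*pi + 32)/32) - (2) = -2 - sqrt(2)*pi**2/32 + sqrt(2)*pi/4 + sqrt(2).

-2 - sqrt(2)*pi**2/32 + sqrt(2)*pi/4 + sqrt(2)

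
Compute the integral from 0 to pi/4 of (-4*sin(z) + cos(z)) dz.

-4 + 5*sqrt(2)/2

An antiderivative is F(z) = sin(z) + 4*cos(z).
Then F(pi/4) - F(0) = (5*sqrt(2)/2) - (4) = -4 + 5*sqrt(2)/2.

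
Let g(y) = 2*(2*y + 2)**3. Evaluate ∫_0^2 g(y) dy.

Let u = 2*y + 2, so du = 2 dy. When y = 0, u = 2; when y = 2, u = 6.
The integral becomes ∫ u**3 du from 2 to 6, with antiderivative u**4/4.
Back in y: F(y) = (2*y + 2)**4/4.
Then F(2) - F(0) = (324) - (4) = 320.

320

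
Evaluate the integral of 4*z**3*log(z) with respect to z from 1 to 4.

-255/4 + 512*log(2)

Integrate by parts once (u = ln z, dv = 4*z**3 dz).
An antiderivative is F(z) = z**4*(4*log(z) - 1)/4.
Then F(4) - F(1) = (-64 + 512*log(2)) - (-1/4) = -255/4 + 512*log(2).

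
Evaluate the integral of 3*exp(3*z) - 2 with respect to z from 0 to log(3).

26 - 2*log(3)

An antiderivative is F(z) = exp(3*z) - 2*z.
Then F(log(3)) - F(0) = (27 - log(9)) - (1) = 26 - 2*log(3).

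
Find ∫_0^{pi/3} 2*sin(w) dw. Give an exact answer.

An antiderivative is F(w) = -2*cos(w).
Then F(pi/3) - F(0) = (-1) - (-2) = 1.

1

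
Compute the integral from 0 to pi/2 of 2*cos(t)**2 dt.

pi/2

Use the identity cos^2(t) = (1 + cos(2*t))/2.
An antiderivative is F(t) = t + sin(2*t)/2.
Then F(pi/2) - F(0) = (pi/2) - (0) = pi/2.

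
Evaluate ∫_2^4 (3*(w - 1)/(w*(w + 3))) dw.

-4*log(5) - log(2) + 4*log(7)

Factor the denominator: w**2 + 3*w = (w + 3)w.
Partial fractions: 3*(w - 1)/(w*(w + 3)) = 4/(w + 3) - 1/w.
An antiderivative is F(w) = -log(w) + 4*log(w + 3).
Then F(4) - F(2) = (-2*log(2) + 4*log(7)) - (-log(2) + 4*log(5)) = -4*log(5) - log(2) + 4*log(7).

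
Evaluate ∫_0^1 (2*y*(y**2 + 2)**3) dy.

Let u = y**2 + 2, so du = 2*y dy. When y = 0, u = 2; when y = 1, u = 3.
The integral becomes ∫ u**3 du from 2 to 3, with antiderivative u**4/4.
Back in y: F(y) = (y**2 + 2)**4/4.
Then F(1) - F(0) = (81/4) - (4) = 65/4.

65/4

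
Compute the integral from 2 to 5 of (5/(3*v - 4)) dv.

An antiderivative is F(v) = 5*log(3*v - 4)/3.
Then F(5) - F(2) = (5*log(11)/3) - (5*log(2)/3) = -5*log(2)/3 + 5*log(11)/3.

-5*log(2)/3 + 5*log(11)/3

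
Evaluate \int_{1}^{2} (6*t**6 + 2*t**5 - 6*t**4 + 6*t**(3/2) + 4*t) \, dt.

48*sqrt(2)/5 + 3369/35

By the power rule, an antiderivative is F(t) = 6*t**7/7 + t**6/3 + 12*t**(5/2)/5 - 6*t**5/5 + 2*t**2.
Then F(2) - F(1) = (48*sqrt(2)/5 + 10568/105) - (461/105) = 48*sqrt(2)/5 + 3369/35.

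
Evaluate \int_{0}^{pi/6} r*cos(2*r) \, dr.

-1/8 + sqrt(3)*pi/24

Integrate by parts once (u = r, dv = cos(2*r) dr).
An antiderivative is F(r) = r*sin(2*r)/2 + cos(2*r)/4.
Then F(pi/6) - F(0) = (1/8 + sqrt(3)*pi/24) - (1/4) = -1/8 + sqrt(3)*pi/24.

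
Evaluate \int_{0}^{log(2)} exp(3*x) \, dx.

Let u = exp(x), so du = exp(x) dx. When x = 0, u = 1; when x = log(2), u = 2.
The integral becomes ∫ u**2 du from 1 to 2, with antiderivative u**3/3.
Back in x: F(x) = exp(3*x)/3.
Then F(log(2)) - F(0) = (8/3) - (1/3) = 7/3.

7/3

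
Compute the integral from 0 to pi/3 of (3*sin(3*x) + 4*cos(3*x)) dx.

An antiderivative is F(x) = 4*sin(3*x)/3 - cos(3*x).
Then F(pi/3) - F(0) = (1) - (-1) = 2.

2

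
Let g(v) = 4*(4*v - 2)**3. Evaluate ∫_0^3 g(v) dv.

2496

Let u = 4*v - 2, so du = 4 dv. When v = 0, u = -2; when v = 3, u = 10.
The integral becomes ∫ u**3 du from -2 to 10, with antiderivative u**4/4.
Back in v: F(v) = (4*v - 2)**4/4.
Then F(3) - F(0) = (2500) - (4) = 2496.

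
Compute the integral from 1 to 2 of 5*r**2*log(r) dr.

-35/9 + 40*log(2)/3

Integrate by parts once (u = ln r, dv = 5*r**2 dr).
An antiderivative is F(r) = 5*r**3*(3*log(r) - 1)/9.
Then F(2) - F(1) = (-40/9 + 40*log(2)/3) - (-5/9) = -35/9 + 40*log(2)/3.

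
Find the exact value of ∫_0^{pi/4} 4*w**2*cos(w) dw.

sqrt(2)*(-4 + pi**2/8 + pi)

Integrate by parts twice (u = w^2, dv = 4*cos(w) dw).
An antiderivative is F(w) = 4*w**2*sin(w) + 8*w*cos(w) - 8*sin(w).
Then F(pi/4) - F(0) = (sqrt(2)*(-4 + pi**2/8 + pi)) - (0) = sqrt(2)*(-4 + pi**2/8 + pi).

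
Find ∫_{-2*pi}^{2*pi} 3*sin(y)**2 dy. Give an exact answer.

6*pi

Use the identity sin^2(y) = (1 - cos(2*y))/2.
An antiderivative is F(y) = 3*y/2 - 3*sin(2*y)/4.
Then F(2*pi) - F(-2*pi) = (3*pi) - (-3*pi) = 6*pi.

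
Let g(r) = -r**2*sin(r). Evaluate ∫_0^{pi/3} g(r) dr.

Integrate by parts twice (u = r^2, dv = -sin(r) dr).
An antiderivative is F(r) = r**2*cos(r) - 2*r*sin(r) - 2*cos(r).
Then F(pi/3) - F(0) = (-sqrt(3)*pi/3 - 1 + pi**2/18) - (-2) = -sqrt(3)*pi/3 + pi**2/18 + 1.

-sqrt(3)*pi/3 + pi**2/18 + 1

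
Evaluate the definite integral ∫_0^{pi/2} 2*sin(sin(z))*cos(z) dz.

2 - 2*cos(1)

Let u = sin(z), so du = cos(z) dz. When z = 0, u = 0; when z = pi/2, u = 1.
The integral becomes 2·∫ sin(u) du from 0 to 1, with antiderivative -2*cos(u).
Back in z: F(z) = -2*cos(sin(z)).
Then F(pi/2) - F(0) = (-2*cos(1)) - (-2) = 2 - 2*cos(1).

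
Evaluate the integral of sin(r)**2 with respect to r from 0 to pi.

pi/2

Use the identity sin^2(r) = (1 - cos(2*r))/2.
An antiderivative is F(r) = r/2 - sin(2*r)/4.
Then F(pi) - F(0) = (pi/2) - (0) = pi/2.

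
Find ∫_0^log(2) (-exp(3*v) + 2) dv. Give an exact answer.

An antiderivative is F(v) = -exp(3*v)/3 + 2*v.
Then F(log(2)) - F(0) = (-8/3 + log(4)) - (-1/3) = -7/3 + log(4).

-7/3 + log(4)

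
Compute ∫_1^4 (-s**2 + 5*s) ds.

33/2

By the power rule, an antiderivative is F(s) = -s**3/3 + 5*s**2/2.
Then F(4) - F(1) = (56/3) - (13/6) = 33/2.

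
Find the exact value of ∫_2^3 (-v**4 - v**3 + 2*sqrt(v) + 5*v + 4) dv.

-839/20 - 8*sqrt(2)/3 + 4*sqrt(3)

By the power rule, an antiderivative is F(v) = -v**5/5 - v**4/4 + 4*v**(3/2)/3 + 5*v**2/2 + 4*v.
Then F(3) - F(2) = (-687/20 + 4*sqrt(3)) - (8*sqrt(2)/3 + 38/5) = -839/20 - 8*sqrt(2)/3 + 4*sqrt(3).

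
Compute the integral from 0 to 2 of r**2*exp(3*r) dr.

Integrate by parts twice (u = r^2, dv = exp(3*r) dr).
An antiderivative is F(r) = (9*r**2 - 6*r + 2)*exp(3*r)/27.
Then F(2) - F(0) = (26*exp(6)/27) - (2/27) = -2/27 + 26*exp(6)/27.

-2/27 + 26*exp(6)/27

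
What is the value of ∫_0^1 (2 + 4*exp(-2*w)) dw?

An antiderivative is F(w) = 2*w - 2*exp(-2*w).
Then F(1) - F(0) = (2 - 2*exp(-2)) - (-2) = 4 - 2*exp(-2).

4 - 2*exp(-2)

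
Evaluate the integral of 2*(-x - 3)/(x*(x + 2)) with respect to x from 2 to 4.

log(3/16)

Factor the denominator: x**2 + 2*x = (x + 2)x.
Partial fractions: 2*(-x - 3)/(x*(x + 2)) = 1/(x + 2) - 3/x.
An antiderivative is F(x) = -3*log(x) + log(x + 2).
Then F(4) - F(2) = (log(3/32)) - (-log(2)) = log(3/16).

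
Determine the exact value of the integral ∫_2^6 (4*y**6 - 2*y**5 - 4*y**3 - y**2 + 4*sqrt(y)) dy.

By the power rule, an antiderivative is F(y) = 4*y**7/7 - y**6/3 - y**4 + 8*y**(3/2)/3 - y**3/3.
Then F(6) - F(2) = (16*sqrt(6) + 1001304/7) - (16*sqrt(2)/3 + 232/7) = -16*sqrt(2)/3 + 16*sqrt(6) + 1001072/7.

-16*sqrt(2)/3 + 16*sqrt(6) + 1001072/7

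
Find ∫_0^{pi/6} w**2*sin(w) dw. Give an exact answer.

-2 - sqrt(3)*pi**2/72 + pi/6 + sqrt(3)

Integrate by parts twice (u = w^2, dv = sin(w) dw).
An antiderivative is F(w) = -w**2*cos(w) + 2*w*sin(w) + 2*cos(w).
Then F(pi/6) - F(0) = (-sqrt(3)*pi**2/72 + pi/6 + sqrt(3)) - (2) = -2 - sqrt(3)*pi**2/72 + pi/6 + sqrt(3).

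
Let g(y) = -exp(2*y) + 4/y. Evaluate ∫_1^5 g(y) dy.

An antiderivative is F(y) = -exp(2*y)/2 + 4*log(y).
Then F(5) - F(1) = (-exp(10)/2 + 4*log(5)) - (-exp(2)/2) = -exp(10)/2 + exp(2)/2 + 4*log(5).

-exp(10)/2 + exp(2)/2 + 4*log(5)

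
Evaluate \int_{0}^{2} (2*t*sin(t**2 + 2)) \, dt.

Let u = t**2 + 2, so du = 2*t dt. When t = 0, u = 2; when t = 2, u = 6.
The integral becomes ∫ sin(u) du from 2 to 6, with antiderivative -cos(u).
Back in t: F(t) = -cos(t**2 + 2).
Then F(2) - F(0) = (-cos(6)) - (-cos(2)) = -cos(6) + cos(2).

-cos(6) + cos(2)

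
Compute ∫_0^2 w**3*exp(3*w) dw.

2/27 + 46*exp(6)/27

Integrate by parts 3 times (u = w^3, dv = exp(3*w) dw).
An antiderivative is F(w) = (9*w**3 - 9*w**2 + 6*w - 2)*exp(3*w)/27.
Then F(2) - F(0) = (46*exp(6)/27) - (-2/27) = 2/27 + 46*exp(6)/27.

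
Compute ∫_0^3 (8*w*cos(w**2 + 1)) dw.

-4*sin(1) + 4*sin(10)

Let u = w**2 + 1, so du = 2*w dw. When w = 0, u = 1; when w = 3, u = 10.
The integral becomes 4·∫ cos(u) du from 1 to 10, with antiderivative 4*sin(u).
Back in w: F(w) = 4*sin(w**2 + 1).
Then F(3) - F(0) = (4*sin(10)) - (4*sin(1)) = -4*sin(1) + 4*sin(10).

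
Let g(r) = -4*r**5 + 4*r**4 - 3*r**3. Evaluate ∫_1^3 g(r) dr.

-5276/15

By the power rule, an antiderivative is F(r) = -2*r**6/3 + 4*r**5/5 - 3*r**4/4.
Then F(3) - F(1) = (-7047/20) - (-37/60) = -5276/15.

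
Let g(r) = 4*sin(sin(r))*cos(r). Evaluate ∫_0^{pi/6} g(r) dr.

4 - 4*cos(1/2)

Let u = sin(r), so du = cos(r) dr. When r = 0, u = 0; when r = pi/6, u = 1/2.
The integral becomes 4·∫ sin(u) du from 0 to 1/2, with antiderivative -4*cos(u).
Back in r: F(r) = -4*cos(sin(r)).
Then F(pi/6) - F(0) = (-4*cos(1/2)) - (-4) = 4 - 4*cos(1/2).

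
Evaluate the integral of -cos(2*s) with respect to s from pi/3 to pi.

An antiderivative is F(s) = -sin(2*s)/2.
Then F(pi) - F(pi/3) = (0) - (-sqrt(3)/4) = sqrt(3)/4.

sqrt(3)/4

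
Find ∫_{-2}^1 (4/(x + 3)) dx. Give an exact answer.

An antiderivative is F(x) = 4*log(x + 3).
Then F(1) - F(-2) = (8*log(2)) - (0) = 8*log(2).

8*log(2)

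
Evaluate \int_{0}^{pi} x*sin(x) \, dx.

pi

Integrate by parts once (u = x, dv = sin(x) dx).
An antiderivative is F(x) = -x*cos(x) + sin(x).
Then F(pi) - F(0) = (pi) - (0) = pi.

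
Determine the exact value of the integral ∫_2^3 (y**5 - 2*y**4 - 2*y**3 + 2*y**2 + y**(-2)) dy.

By the power rule, an antiderivative is F(y) = y**6/6 - 2*y**5/5 - y**4/2 + 2*y**3/3 - 1/y.
Then F(3) - F(2) = (22/15) - (-53/10) = 203/30.

203/30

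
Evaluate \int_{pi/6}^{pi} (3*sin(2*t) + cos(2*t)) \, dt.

-3/4 - sqrt(3)/4

An antiderivative is F(t) = sin(2*t)/2 - 3*cos(2*t)/2.
Then F(pi) - F(pi/6) = (-3/2) - (-3/4 + sqrt(3)/4) = -3/4 - sqrt(3)/4.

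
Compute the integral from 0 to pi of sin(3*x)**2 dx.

pi/2

Use the identity sin^2(3*x) = (1 - cos(6*x))/2.
An antiderivative is F(x) = x/2 - sin(6*x)/12.
Then F(pi) - F(0) = (pi/2) - (0) = pi/2.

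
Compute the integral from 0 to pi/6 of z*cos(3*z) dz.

Integrate by parts once (u = z, dv = cos(3*z) dz).
An antiderivative is F(z) = z*sin(3*z)/3 + cos(3*z)/9.
Then F(pi/6) - F(0) = (pi/18) - (1/9) = -1/9 + pi/18.

-1/9 + pi/18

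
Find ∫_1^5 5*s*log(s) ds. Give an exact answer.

-30 + 125*log(5)/2

Integrate by parts once (u = ln s, dv = 5*s ds).
An antiderivative is F(s) = 5*s**2*(2*log(s) - 1)/4.
Then F(5) - F(1) = (-125/4 + 125*log(5)/2) - (-5/4) = -30 + 125*log(5)/2.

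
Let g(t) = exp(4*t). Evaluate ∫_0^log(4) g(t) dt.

255/4

Let u = exp(t), so du = exp(t) dt. When t = 0, u = 1; when t = log(4), u = 4.
The integral becomes ∫ u**3 du from 1 to 4, with antiderivative u**4/4.
Back in t: F(t) = exp(4*t)/4.
Then F(log(4)) - F(0) = (64) - (1/4) = 255/4.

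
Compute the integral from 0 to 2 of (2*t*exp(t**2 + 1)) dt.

Let u = t**2 + 1, so du = 2*t dt. When t = 0, u = 1; when t = 2, u = 5.
The integral becomes ∫ exp(u) du from 1 to 5, with antiderivative exp(u).
Back in t: F(t) = exp(t**2 + 1).
Then F(2) - F(0) = (exp(5)) - (exp(1)) = -exp(1) + exp(5).

-exp(1) + exp(5)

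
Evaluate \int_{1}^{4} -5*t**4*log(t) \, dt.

1023/5 - 2048*log(2)

Integrate by parts once (u = ln t, dv = -5*t**4 dt).
An antiderivative is F(t) = -t**5*(5*log(t) - 1)/5.
Then F(4) - F(1) = (1024/5 - 2048*log(2)) - (1/5) = 1023/5 - 2048*log(2).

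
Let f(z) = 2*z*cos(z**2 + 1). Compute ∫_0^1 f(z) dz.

-sin(1) + sin(2)

Let u = z**2 + 1, so du = 2*z dz. When z = 0, u = 1; when z = 1, u = 2.
The integral becomes ∫ cos(u) du from 1 to 2, with antiderivative sin(u).
Back in z: F(z) = sin(z**2 + 1).
Then F(1) - F(0) = (sin(2)) - (sin(1)) = -sin(1) + sin(2).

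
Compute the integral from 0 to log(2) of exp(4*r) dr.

Let u = exp(r), so du = exp(r) dr. When r = 0, u = 1; when r = log(2), u = 2.
The integral becomes ∫ u**3 du from 1 to 2, with antiderivative u**4/4.
Back in r: F(r) = exp(4*r)/4.
Then F(log(2)) - F(0) = (4) - (1/4) = 15/4.

15/4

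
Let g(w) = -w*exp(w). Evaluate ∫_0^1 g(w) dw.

Integrate by parts once (u = w, dv = -exp(w) dw).
An antiderivative is F(w) = (-w + 1)*exp(w).
Then F(1) - F(0) = (0) - (1) = -1.

-1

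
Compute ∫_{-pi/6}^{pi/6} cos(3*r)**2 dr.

pi/6

Use the identity cos^2(3*r) = (1 + cos(6*r))/2.
An antiderivative is F(r) = r/2 + sin(6*r)/12.
Then F(pi/6) - F(-pi/6) = (pi/12) - (-pi/12) = pi/6.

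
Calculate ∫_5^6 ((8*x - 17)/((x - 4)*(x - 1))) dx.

Factor the denominator: x**2 - 5*x + 4 = (x - 1)(x - 4).
Partial fractions: (8*x - 17)/((x - 4)*(x - 1)) = 3/(x - 1) + 5/(x - 4).
An antiderivative is F(x) = 5*log(x - 4) + 3*log(x - 1).
Then F(6) - F(5) = (5*log(2) + 3*log(5)) - (log(64)) = -log(2) + 3*log(5).

-log(2) + 3*log(5)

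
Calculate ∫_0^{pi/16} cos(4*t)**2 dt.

1/16 + pi/32

Use the identity cos^2(4*t) = (1 + cos(8*t))/2.
An antiderivative is F(t) = t/2 + sin(8*t)/16.
Then F(pi/16) - F(0) = (1/16 + pi/32) - (0) = 1/16 + pi/32.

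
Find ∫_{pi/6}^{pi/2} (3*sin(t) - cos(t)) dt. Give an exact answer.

An antiderivative is F(t) = -sin(t) - 3*cos(t).
Then F(pi/2) - F(pi/6) = (-1) - (-3*sqrt(3)/2 - 1/2) = -1/2 + 3*sqrt(3)/2.

-1/2 + 3*sqrt(3)/2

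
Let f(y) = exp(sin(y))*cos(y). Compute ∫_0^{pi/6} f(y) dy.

-1 + exp(1/2)

Let u = sin(y), so du = cos(y) dy. When y = 0, u = 0; when y = pi/6, u = 1/2.
The integral becomes ∫ exp(u) du from 0 to 1/2, with antiderivative exp(u).
Back in y: F(y) = exp(sin(y)).
Then F(pi/6) - F(0) = (exp(1/2)) - (1) = -1 + exp(1/2).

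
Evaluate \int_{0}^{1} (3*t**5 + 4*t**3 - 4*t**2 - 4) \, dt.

-23/6

By the power rule, an antiderivative is F(t) = t**6/2 + t**4 - 4*t**3/3 - 4*t.
Then F(1) - F(0) = (-23/6) - (0) = -23/6.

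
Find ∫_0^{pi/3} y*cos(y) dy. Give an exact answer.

-1/2 + sqrt(3)*pi/6

Integrate by parts once (u = y, dv = cos(y) dy).
An antiderivative is F(y) = y*sin(y) + cos(y).
Then F(pi/3) - F(0) = (1/2 + sqrt(3)*pi/6) - (1) = -1/2 + sqrt(3)*pi/6.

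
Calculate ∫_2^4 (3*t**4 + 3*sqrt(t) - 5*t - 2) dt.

2886/5 - 4*sqrt(2)

By the power rule, an antiderivative is F(t) = 3*t**5/5 + 2*t**(3/2) - 5*t**2/2 - 2*t.
Then F(4) - F(2) = (2912/5) - (26/5 + 4*sqrt(2)) = 2886/5 - 4*sqrt(2).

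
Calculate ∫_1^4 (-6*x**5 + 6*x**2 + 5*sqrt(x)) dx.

By the power rule, an antiderivative is F(x) = -x**6 + 10*x**(3/2)/3 + 2*x**3.
Then F(4) - F(1) = (-11824/3) - (13/3) = -11837/3.

-11837/3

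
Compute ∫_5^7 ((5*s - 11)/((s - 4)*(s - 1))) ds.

Factor the denominator: s**2 - 5*s + 4 = (s - 1)(s - 4).
Partial fractions: (5*s - 11)/((s - 4)*(s - 1)) = 2/(s - 1) + 3/(s - 4).
An antiderivative is F(s) = 3*log(s - 4) + 2*log(s - 1).
Then F(7) - F(5) = (2*log(2) + 5*log(3)) - (log(16)) = -2*log(2) + 5*log(3).

-2*log(2) + 5*log(3)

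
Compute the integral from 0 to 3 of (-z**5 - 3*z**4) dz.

By the power rule, an antiderivative is F(z) = -z**6/6 - 3*z**5/5.
Then F(3) - F(0) = (-2673/10) - (0) = -2673/10.

-2673/10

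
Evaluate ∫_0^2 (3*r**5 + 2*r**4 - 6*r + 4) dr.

204/5

By the power rule, an antiderivative is F(r) = r**6/2 + 2*r**5/5 - 3*r**2 + 4*r.
Then F(2) - F(0) = (204/5) - (0) = 204/5.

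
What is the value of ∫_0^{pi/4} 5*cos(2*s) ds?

5/2

An antiderivative is F(s) = 5*sin(2*s)/2.
Then F(pi/4) - F(0) = (5/2) - (0) = 5/2.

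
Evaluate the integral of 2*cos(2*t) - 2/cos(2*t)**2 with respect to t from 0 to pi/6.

-sqrt(3)/2

An antiderivative is F(t) = sin(2*t) - tan(2*t).
Then F(pi/6) - F(0) = (-sqrt(3)/2) - (0) = -sqrt(3)/2.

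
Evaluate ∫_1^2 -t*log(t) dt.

Integrate by parts once (u = ln t, dv = -t dt).
An antiderivative is F(t) = -t**2*(2*log(t) - 1)/4.
Then F(2) - F(1) = (1 - log(4)) - (1/4) = 3/4 - log(4).

3/4 - log(4)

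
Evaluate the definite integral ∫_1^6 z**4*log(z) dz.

-311 + 7776*log(6)/5

Integrate by parts once (u = ln z, dv = z**4 dz).
An antiderivative is F(z) = z**5*(5*log(z) - 1)/25.
Then F(6) - F(1) = (-7776/25 + 7776*log(6)/5) - (-1/25) = -311 + 7776*log(6)/5.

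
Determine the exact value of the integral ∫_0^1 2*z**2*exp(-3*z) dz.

4/27 - 34*exp(-3)/27

Integrate by parts twice (u = z^2, dv = 2*exp(-3*z) dz).
An antiderivative is F(z) = (-18*z**2 - 12*z - 4)*exp(-3*z)/27.
Then F(1) - F(0) = (-34*exp(-3)/27) - (-4/27) = 4/27 - 34*exp(-3)/27.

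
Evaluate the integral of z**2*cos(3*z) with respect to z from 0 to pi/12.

sqrt(2)*(-32 + pi**2 + 8*pi)/864

Integrate by parts twice (u = z^2, dv = cos(3*z) dz).
An antiderivative is F(z) = z**2*sin(3*z)/3 + 2*z*cos(3*z)/9 - 2*sin(3*z)/27.
Then F(pi/12) - F(0) = (sqrt(2)*(-32 + pi**2 + 8*pi)/864) - (0) = sqrt(2)*(-32 + pi**2 + 8*pi)/864.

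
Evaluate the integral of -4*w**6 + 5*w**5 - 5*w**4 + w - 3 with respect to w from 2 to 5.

-242856/7

By the power rule, an antiderivative is F(w) = -4*w**7/7 + 5*w**6/6 - w**5 + w**2/2 - 3*w.
Then F(5) - F(2) = (-729740/21) - (-1172/21) = -242856/7.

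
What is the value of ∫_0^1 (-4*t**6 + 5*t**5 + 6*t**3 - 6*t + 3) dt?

37/21

By the power rule, an antiderivative is F(t) = -4*t**7/7 + 5*t**6/6 + 3*t**4/2 - 3*t**2 + 3*t.
Then F(1) - F(0) = (37/21) - (0) = 37/21.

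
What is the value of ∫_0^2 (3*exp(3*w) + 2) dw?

An antiderivative is F(w) = exp(3*w) + 2*w.
Then F(2) - F(0) = (4 + exp(6)) - (1) = 3 + exp(6).

3 + exp(6)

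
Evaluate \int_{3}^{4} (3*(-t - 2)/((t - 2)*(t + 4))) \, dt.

Factor the denominator: t**2 + 2*t - 8 = (t + 4)(t - 2).
Partial fractions: 3*(-t - 2)/((t - 2)*(t + 4)) = -1/(t + 4) - 2/(t - 2).
An antiderivative is F(t) = -2*log(t - 2) - log(t + 4).
Then F(4) - F(3) = (-log(32)) - (-log(7)) = log(7/32).

log(7/32)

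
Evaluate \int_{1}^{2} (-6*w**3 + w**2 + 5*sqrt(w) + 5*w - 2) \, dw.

-18 + 20*sqrt(2)/3

By the power rule, an antiderivative is F(w) = -3*w**4/2 + 10*w**(3/2)/3 + w**3/3 + 5*w**2/2 - 2*w.
Then F(2) - F(1) = (-46/3 + 20*sqrt(2)/3) - (8/3) = -18 + 20*sqrt(2)/3.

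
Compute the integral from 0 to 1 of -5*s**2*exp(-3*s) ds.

-10/27 + 85*exp(-3)/27

Integrate by parts twice (u = s^2, dv = -5*exp(-3*s) ds).
An antiderivative is F(s) = (45*s**2 + 30*s + 10)*exp(-3*s)/27.
Then F(1) - F(0) = (85*exp(-3)/27) - (10/27) = -10/27 + 85*exp(-3)/27.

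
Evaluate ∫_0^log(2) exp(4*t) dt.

Let u = exp(t), so du = exp(t) dt. When t = 0, u = 1; when t = log(2), u = 2.
The integral becomes ∫ u**3 du from 1 to 2, with antiderivative u**4/4.
Back in t: F(t) = exp(4*t)/4.
Then F(log(2)) - F(0) = (4) - (1/4) = 15/4.

15/4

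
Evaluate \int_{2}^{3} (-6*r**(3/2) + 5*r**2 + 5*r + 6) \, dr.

-108*sqrt(3)/5 + 48*sqrt(2)/5 + 301/6

By the power rule, an antiderivative is F(r) = -12*r**(5/2)/5 + 5*r**3/3 + 5*r**2/2 + 6*r.
Then F(3) - F(2) = (171/2 - 108*sqrt(3)/5) - (106/3 - 48*sqrt(2)/5) = -108*sqrt(3)/5 + 48*sqrt(2)/5 + 301/6.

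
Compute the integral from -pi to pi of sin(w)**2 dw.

pi

Use the identity sin^2(w) = (1 - cos(2*w))/2.
An antiderivative is F(w) = w/2 - sin(2*w)/4.
Then F(pi) - F(-pi) = (pi/2) - (-pi/2) = pi.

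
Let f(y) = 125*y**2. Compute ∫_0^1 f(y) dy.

125/3

Let u = 5*y, so du = 5 dy. When y = 0, u = 0; when y = 1, u = 5.
The integral becomes ∫ u**2 du from 0 to 5, with antiderivative u**3/3.
Back in y: F(y) = 125*y**3/3.
Then F(1) - F(0) = (125/3) - (0) = 125/3.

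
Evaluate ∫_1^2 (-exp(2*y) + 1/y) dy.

An antiderivative is F(y) = -exp(2*y)/2 + log(y).
Then F(2) - F(1) = (-exp(4)/2 + log(2)) - (-exp(2)/2) = -exp(4)/2 + log(2) + exp(2)/2.

-exp(4)/2 + log(2) + exp(2)/2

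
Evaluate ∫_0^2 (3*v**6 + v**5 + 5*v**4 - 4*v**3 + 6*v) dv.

1964/21

By the power rule, an antiderivative is F(v) = 3*v**7/7 + v**6/6 + v**5 - v**4 + 3*v**2.
Then F(2) - F(0) = (1964/21) - (0) = 1964/21.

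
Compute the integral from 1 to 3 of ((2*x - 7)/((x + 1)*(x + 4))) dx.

Factor the denominator: x**2 + 5*x + 4 = (x + 4)(x + 1).
Partial fractions: (2*x - 7)/((x + 1)*(x + 4)) = 5/(x + 4) - 3/(x + 1).
An antiderivative is F(x) = -3*log(x + 1) + 5*log(x + 4).
Then F(3) - F(1) = (-6*log(2) + 5*log(7)) - (-3*log(2) + 5*log(5)) = -5*log(5) - 3*log(2) + 5*log(7).

-5*log(5) - 3*log(2) + 5*log(7)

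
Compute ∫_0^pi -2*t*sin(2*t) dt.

pi

Integrate by parts once (u = t, dv = -2*sin(2*t) dt).
An antiderivative is F(t) = t*cos(2*t) - sin(2*t)/2.
Then F(pi) - F(0) = (pi) - (0) = pi.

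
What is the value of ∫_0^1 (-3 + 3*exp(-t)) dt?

An antiderivative is F(t) = -3*t - 3*exp(-t).
Then F(1) - F(0) = (-3 - 3*exp(-1)) - (-3) = -3*exp(-1).

-3*exp(-1)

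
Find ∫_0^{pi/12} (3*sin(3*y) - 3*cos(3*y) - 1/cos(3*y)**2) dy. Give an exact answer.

An antiderivative is F(y) = -sin(3*y) - cos(3*y) - tan(3*y)/3.
Then F(pi/12) - F(0) = (-sqrt(2) - 1/3) - (-1) = 2/3 - sqrt(2).

2/3 - sqrt(2)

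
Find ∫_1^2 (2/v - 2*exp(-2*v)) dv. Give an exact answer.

An antiderivative is F(v) = 2*log(v) + exp(-2*v).
Then F(2) - F(1) = (exp(-4) + 2*log(2)) - (exp(-2)) = -exp(-2) + exp(-4) + 2*log(2).

-exp(-2) + exp(-4) + 2*log(2)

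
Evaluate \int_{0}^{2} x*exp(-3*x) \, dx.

Integrate by parts once (u = x, dv = exp(-3*x) dx).
An antiderivative is F(x) = (-3*x - 1)*exp(-3*x)/9.
Then F(2) - F(0) = (-7*exp(-6)/9) - (-1/9) = (-7 + exp(6))*exp(-6)/9.

(-7 + exp(6))*exp(-6)/9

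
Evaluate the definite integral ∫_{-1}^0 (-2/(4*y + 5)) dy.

An antiderivative is F(y) = -log(4*y + 5)/2.
Then F(0) - F(-1) = (-log(5)/2) - (0) = -log(5)/2.

-log(5)/2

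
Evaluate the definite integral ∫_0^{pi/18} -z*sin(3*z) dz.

Integrate by parts once (u = z, dv = -sin(3*z) dz).
An antiderivative is F(z) = z*cos(3*z)/3 - sin(3*z)/9.
Then F(pi/18) - F(0) = (-1/18 + sqrt(3)*pi/108) - (0) = -1/18 + sqrt(3)*pi/108.

-1/18 + sqrt(3)*pi/108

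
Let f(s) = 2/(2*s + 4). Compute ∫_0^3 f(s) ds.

log(5/2)

Let u = 2*s + 4, so du = 2 ds. When s = 0, u = 4; when s = 3, u = 10.
The integral becomes ∫ 1/u du from 4 to 10, with antiderivative log(u).
Back in s: F(s) = log(2*s + 4).
Then F(3) - F(0) = (log(10)) - (log(4)) = log(5/2).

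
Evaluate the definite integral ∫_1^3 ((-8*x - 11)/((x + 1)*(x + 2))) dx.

Factor the denominator: x**2 + 3*x + 2 = (x + 2)(x + 1).
Partial fractions: (-8*x - 11)/((x + 1)*(x + 2)) = -5/(x + 2) - 3/(x + 1).
An antiderivative is F(x) = -3*log(x + 1) - 5*log(x + 2).
Then F(3) - F(1) = (-5*log(5) - 6*log(2)) - (-5*log(3) - 3*log(2)) = -5*log(5) - 3*log(2) + 5*log(3).

-5*log(5) - 3*log(2) + 5*log(3)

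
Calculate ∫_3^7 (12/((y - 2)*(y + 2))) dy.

Factor the denominator: y**2 - 4 = (y + 2)(y - 2).
Partial fractions: 12/((y - 2)*(y + 2)) = -3/(y + 2) + 3/(y - 2).
An antiderivative is F(y) = 3*log(y - 2) - 3*log(y + 2).
Then F(7) - F(3) = (-6*log(3) + 3*log(5)) - (-3*log(5)) = -6*log(3) + 6*log(5).

-6*log(3) + 6*log(5)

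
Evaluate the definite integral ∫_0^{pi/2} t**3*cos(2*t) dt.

Integrate by parts 3 times (u = t^3, dv = cos(2*t) dt).
An antiderivative is F(t) = t**3*sin(2*t)/2 + 3*t**2*cos(2*t)/4 - 3*t*sin(2*t)/4 - 3*cos(2*t)/8.
Then F(pi/2) - F(0) = (3/8 - 3*pi**2/16) - (-3/8) = 3/4 - 3*pi**2/16.

3/4 - 3*pi**2/16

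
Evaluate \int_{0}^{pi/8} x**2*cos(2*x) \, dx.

sqrt(2)*(-32 + pi**2 + 8*pi)/256

Integrate by parts twice (u = x^2, dv = cos(2*x) dx).
An antiderivative is F(x) = x**2*sin(2*x)/2 + x*cos(2*x)/2 - sin(2*x)/4.
Then F(pi/8) - F(0) = (sqrt(2)*(-32 + pi**2 + 8*pi)/256) - (0) = sqrt(2)*(-32 + pi**2 + 8*pi)/256.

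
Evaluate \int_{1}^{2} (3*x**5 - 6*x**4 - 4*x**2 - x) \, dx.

-248/15

By the power rule, an antiderivative is F(x) = x**6/2 - 6*x**5/5 - 4*x**3/3 - x**2/2.
Then F(2) - F(1) = (-286/15) - (-38/15) = -248/15.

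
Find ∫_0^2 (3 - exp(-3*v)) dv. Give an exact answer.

An antiderivative is F(v) = 3*v + exp(-3*v)/3.
Then F(2) - F(0) = (exp(-6)/3 + 6) - (1/3) = exp(-6)/3 + 17/3.

exp(-6)/3 + 17/3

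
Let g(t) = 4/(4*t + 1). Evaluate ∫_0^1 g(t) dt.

log(5)

Let u = 4*t + 1, so du = 4 dt. When t = 0, u = 1; when t = 1, u = 5.
The integral becomes ∫ 1/u du from 1 to 5, with antiderivative log(u).
Back in t: F(t) = log(4*t + 1).
Then F(1) - F(0) = (log(5)) - (0) = log(5).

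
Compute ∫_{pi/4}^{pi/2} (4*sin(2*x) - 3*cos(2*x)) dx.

7/2

An antiderivative is F(x) = -3*sin(2*x)/2 - 2*cos(2*x).
Then F(pi/2) - F(pi/4) = (2) - (-3/2) = 7/2.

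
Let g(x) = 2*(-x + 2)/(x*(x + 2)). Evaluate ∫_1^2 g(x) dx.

Factor the denominator: x**2 + 2*x = (x + 2)x.
Partial fractions: 2*(-x + 2)/(x*(x + 2)) = -4/(x + 2) + 2/x.
An antiderivative is F(x) = 2*log(x) - 4*log(x + 2).
Then F(2) - F(1) = (-log(64)) - (-log(81)) = log(81/64).

log(81/64)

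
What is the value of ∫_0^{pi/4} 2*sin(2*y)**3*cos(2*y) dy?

Let u = sin(2*y), so du = 2*cos(2*y) dy. When y = 0, u = 0; when y = pi/4, u = 1.
The integral becomes ∫ u**3 du from 0 to 1, with antiderivative u**4/4.
Back in y: F(y) = sin(2*y)**4/4.
Then F(pi/4) - F(0) = (1/4) - (0) = 1/4.

1/4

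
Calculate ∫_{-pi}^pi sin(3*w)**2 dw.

pi

Use the identity sin^2(3*w) = (1 - cos(6*w))/2.
An antiderivative is F(w) = w/2 - sin(6*w)/12.
Then F(pi) - F(-pi) = (pi/2) - (-pi/2) = pi.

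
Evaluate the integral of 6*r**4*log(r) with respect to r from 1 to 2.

Integrate by parts once (u = ln r, dv = 6*r**4 dr).
An antiderivative is F(r) = 6*r**5*(5*log(r) - 1)/25.
Then F(2) - F(1) = (-192/25 + 192*log(2)/5) - (-6/25) = -186/25 + 192*log(2)/5.

-186/25 + 192*log(2)/5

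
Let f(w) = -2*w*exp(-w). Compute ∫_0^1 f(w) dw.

Integrate by parts once (u = w, dv = -2*exp(-w) dw).
An antiderivative is F(w) = (2*w + 2)*exp(-w).
Then F(1) - F(0) = (4*exp(-1)) - (2) = -2 + 4*exp(-1).

-2 + 4*exp(-1)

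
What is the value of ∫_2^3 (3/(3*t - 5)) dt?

An antiderivative is F(t) = log(3*t - 5).
Then F(3) - F(2) = (log(4)) - (0) = log(4).

log(4)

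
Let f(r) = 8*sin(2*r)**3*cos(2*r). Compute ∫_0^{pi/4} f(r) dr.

Let u = sin(2*r), so du = 2*cos(2*r) dr. When r = 0, u = 0; when r = pi/4, u = 1.
The integral becomes 4·∫ u**3 du from 0 to 1, with antiderivative u**4.
Back in r: F(r) = sin(2*r)**4.
Then F(pi/4) - F(0) = (1) - (0) = 1.

1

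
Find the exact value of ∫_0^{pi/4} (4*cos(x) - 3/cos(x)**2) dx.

-3 + 2*sqrt(2)

An antiderivative is F(x) = 4*sin(x) - 3*tan(x).
Then F(pi/4) - F(0) = (-3 + 2*sqrt(2)) - (0) = -3 + 2*sqrt(2).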